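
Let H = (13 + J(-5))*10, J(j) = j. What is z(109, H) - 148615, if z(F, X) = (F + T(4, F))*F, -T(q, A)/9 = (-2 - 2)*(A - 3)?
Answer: 279210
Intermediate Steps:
T(q, A) = -108 + 36*A (T(q, A) = -9*(-2 - 2)*(A - 3) = -(-36)*(-3 + A) = -9*(12 - 4*A) = -108 + 36*A)
H = 80 (H = (13 - 5)*10 = 8*10 = 80)
z(F, X) = F*(-108 + 37*F) (z(F, X) = (F + (-108 + 36*F))*F = (-108 + 37*F)*F = F*(-108 + 37*F))
z(109, H) - 148615 = 109*(-108 + 37*109) - 148615 = 109*(-108 + 4033) - 148615 = 109*3925 - 148615 = 427825 - 148615 = 279210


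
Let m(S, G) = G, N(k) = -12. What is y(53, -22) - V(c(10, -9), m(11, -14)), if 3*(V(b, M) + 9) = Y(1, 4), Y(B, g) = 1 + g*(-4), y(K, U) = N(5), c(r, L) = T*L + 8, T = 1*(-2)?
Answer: 2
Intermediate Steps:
T = -2
c(r, L) = 8 - 2*L (c(r, L) = -2*L + 8 = 8 - 2*L)
y(K, U) = -12
Y(B, g) = 1 - 4*g
V(b, M) = -14 (V(b, M) = -9 + (1 - 4*4)/3 = -9 + (1 - 16)/3 = -9 + (⅓)*(-15) = -9 - 5 = -14)
y(53, -22) - V(c(10, -9), m(11, -14)) = -12 - 1*(-14) = -12 + 14 = 2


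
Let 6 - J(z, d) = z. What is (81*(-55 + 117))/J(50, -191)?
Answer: -2511/22 ≈ -114.14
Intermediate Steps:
J(z, d) = 6 - z
(81*(-55 + 117))/J(50, -191) = (81*(-55 + 117))/(6 - 1*50) = (81*62)/(6 - 50) = 5022/(-44) = 5022*(-1/44) = -2511/22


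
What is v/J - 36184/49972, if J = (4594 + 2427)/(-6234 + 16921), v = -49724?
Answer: -6638848559250/87713353 ≈ -75688.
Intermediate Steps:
J = 7021/10687 ≈ 0.65697
v/J - 36184/49972 = -49724/7021/10687 - 36184/49972 = -49724*10687/7021 - 36184*1/49972 = -531400388/7021 - 9046/12493 = -6638848559250/87713353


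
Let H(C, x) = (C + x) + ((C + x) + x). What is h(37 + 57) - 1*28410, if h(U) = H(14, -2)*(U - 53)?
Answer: -27508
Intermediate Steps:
H(C, x) = 2*C + 3*x (H(C, x) = (C + x) + (C + 2*x) = 2*C + 3*x)
h(U) = -1166 + 22*U (h(U) = (2*14 + 3*(-2))*(U - 53) = (28 - 6)*(-53 + U) = 22*(-53 + U) = -1166 + 22*U)
h(37 + 57) - 1*28410 = (-1166 + 22*(37 + 57)) - 1*28410 = (-1166 + 22*94) - 28410 = (-1166 + 2068) - 28410 = 902 - 28410 = -27508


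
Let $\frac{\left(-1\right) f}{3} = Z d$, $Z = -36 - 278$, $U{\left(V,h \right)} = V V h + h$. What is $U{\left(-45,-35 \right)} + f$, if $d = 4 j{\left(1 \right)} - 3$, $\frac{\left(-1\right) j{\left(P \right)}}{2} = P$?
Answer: $-81272$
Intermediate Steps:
$j{\left(P \right)} = - 2 P$
$U{\left(V,h \right)} = h + h V^{2}$ ($U{\left(V,h \right)} = V^{2} h + h = h V^{2} + h = h + h V^{2}$)
$Z = -314$
$d = -11$ ($d = 4 \left(\left(-2\right) 1\right) - 3 = 4 \left(-2\right) - 3 = -8 - 3 = -11$)
$f = -10362$ ($f = - 3 \left(\left(-314\right) \left(-11\right)\right) = \left(-3\right) 3454 = -10362$)
$U{\left(-45,-35 \right)} + f = - 35 \left(1 + \left(-45\right)^{2}\right) - 10362 = - 35 \left(1 + 2025\right) - 10362 = \left(-35\right) 2026 - 10362 = -70910 - 10362 = -81272$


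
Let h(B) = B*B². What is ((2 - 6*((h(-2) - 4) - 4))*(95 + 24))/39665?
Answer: 11662/39665 ≈ 0.29401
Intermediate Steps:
h(B) = B³
((2 - 6*((h(-2) - 4) - 4))*(95 + 24))/39665 = ((2 - 6*(((-2)³ - 4) - 4))*(95 + 24))/39665 = ((2 - 6*((-8 - 4) - 4))*119)*(1/39665) = ((2 - 6*(-12 - 4))*119)*(1/39665) = ((2 - 6*(-16))*119)*(1/39665) = ((2 + 96)*119)*(1/39665) = (98*119)*(1/39665) = 11662*(1/39665) = 11662/39665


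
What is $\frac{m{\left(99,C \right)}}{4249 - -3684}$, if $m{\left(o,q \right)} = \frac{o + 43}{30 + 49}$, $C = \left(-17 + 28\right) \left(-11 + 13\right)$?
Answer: $\frac{142}{626707} \approx 0.00022658$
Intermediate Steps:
$C = 22$ ($C = 11 \cdot 2 = 22$)
$m{\left(o,q \right)} = \frac{43}{79} + \frac{o}{79}$ ($m{\left(o,q \right)} = \frac{43 + o}{79} = \left(43 + o\right) \frac{1}{79} = \frac{43}{79} + \frac{o}{79}$)
$\frac{m{\left(99,C \right)}}{4249 - -3684} = \frac{\frac{43}{79} + \frac{1}{79} \cdot 99}{4249 - -3684} = \frac{\frac{43}{79} + \frac{99}{79}}{4249 + 3684} = \frac{142}{79 \cdot 7933} = \frac{142}{79} \cdot \frac{1}{7933} = \frac{142}{626707}$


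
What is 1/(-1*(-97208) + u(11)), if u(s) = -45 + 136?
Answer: 1/97299 ≈ 1.0278e-5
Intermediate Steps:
u(s) = 91
1/(-1*(-97208) + u(11)) = 1/(-1*(-97208) + 91) = 1/(97208 + 91) = 1/97299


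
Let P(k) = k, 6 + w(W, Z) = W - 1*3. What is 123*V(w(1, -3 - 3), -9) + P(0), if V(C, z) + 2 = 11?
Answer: 1107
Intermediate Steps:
w(W, Z) = -9 + W (w(W, Z) = -6 + (W - 1*3) = -6 + (W - 3) = -6 + (-3 + W) = -9 + W)
V(C, z) = 9 (V(C, z) = -2 + 11 = 9)
123*V(w(1, -3 - 3), -9) + P(0) = 123*9 + 0 = 1107 + 0 = 1107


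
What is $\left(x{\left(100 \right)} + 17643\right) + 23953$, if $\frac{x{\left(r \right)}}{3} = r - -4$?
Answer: $41908$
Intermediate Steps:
$x{\left(r \right)} = 12 + 3 r$ ($x{\left(r \right)} = 3 \left(r - -4\right) = 3 \left(r + 4\right) = 3 \left(4 + r\right) = 12 + 3 r$)
$\left(x{\left(100 \right)} + 17643\right) + 23953 = \left(\left(12 + 3 \cdot 100\right) + 17643\right) + 23953 = \left(\left(12 + 300\right) + 17643\right) + 23953 = \left(312 + 17643\right) + 23953 = 17955 + 23953 = 41908$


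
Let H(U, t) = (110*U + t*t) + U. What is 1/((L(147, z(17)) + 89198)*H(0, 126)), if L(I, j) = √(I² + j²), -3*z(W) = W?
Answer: 44599/63156804286212 - √194770/378940825717272 ≈ 7.0500e-10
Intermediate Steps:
z(W) = -W/3
H(U, t) = t² + 111*U (H(U, t) = (110*U + t²) + U = (t² + 110*U) + U = t² + 111*U)
1/((L(147, z(17)) + 89198)*H(0, 126)) = 1/((√(147² + (-⅓*17)²) + 89198)*(126² + 111*0)) = 1/((√(21609 + (-17/3)²) + 89198)*(15876 + 0)) = 1/((√(21609 + 289/9) + 89198)*15876) = (1/15876)/(√(194770/9) + 89198) = (1/15876)/(√194770/3 + 89198) = (1/15876)/(89198 + √194770/3) = 1/(15876*(89198 + √194770/3))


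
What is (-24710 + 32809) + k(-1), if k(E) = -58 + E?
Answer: 8040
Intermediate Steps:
(-24710 + 32809) + k(-1) = (-24710 + 32809) + (-58 - 1) = 8099 - 59 = 8040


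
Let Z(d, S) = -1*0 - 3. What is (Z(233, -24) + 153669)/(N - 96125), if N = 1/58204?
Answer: -8943975864/5594859499 ≈ -1.5986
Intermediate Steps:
Z(d, S) = -3 (Z(d, S) = 0 - 3 = -3)
N = 1/58204 ≈ 1.7181e-5
(Z(233, -24) + 153669)/(N - 96125) = (-3 + 153669)/(1/58204 - 96125) = 153666/(-5594859499/58204) = 153666*(-58204/5594859499) = -8943975864/5594859499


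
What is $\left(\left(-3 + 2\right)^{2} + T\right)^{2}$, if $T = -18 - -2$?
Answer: $225$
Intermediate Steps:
$T = -16$ ($T = -18 + 2 = -16$)
$\left(\left(-3 + 2\right)^{2} + T\right)^{2} = \left(\left(-3 + 2\right)^{2} - 16\right)^{2} = \left(\left(-1\right)^{2} - 16\right)^{2} = \left(1 - 16\right)^{2} = \left(-15\right)^{2} = 225$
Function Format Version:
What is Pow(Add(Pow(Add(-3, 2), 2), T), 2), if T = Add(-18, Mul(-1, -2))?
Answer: 225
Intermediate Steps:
T = -16 (T = Add(-18, 2) = -16)
Pow(Add(Pow(Add(-3, 2), 2), T), 2) = Pow(Add(Pow(Add(-3, 2), 2), -16), 2) = Pow(Add(Pow(-1, 2), -16), 2) = Pow(Add(1, -16), 2) = Pow(-15, 2) = 225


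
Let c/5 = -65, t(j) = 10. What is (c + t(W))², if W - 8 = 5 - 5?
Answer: 99225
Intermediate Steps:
W = 8 (W = 8 + (5 - 5) = 8 + 0 = 8)
c = -325 (c = 5*(-65) = -325)
(c + t(W))² = (-325 + 10)² = (-315)² = 99225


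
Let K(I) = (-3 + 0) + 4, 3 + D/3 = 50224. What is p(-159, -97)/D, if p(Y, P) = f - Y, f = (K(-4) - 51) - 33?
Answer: 76/150663 ≈ 0.00050444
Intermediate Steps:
D = 150663 (D = -9 + 3*50224 = -9 + 150672 = 150663)
K(I) = 1 (K(I) = -3 + 4 = 1)
f = -83 (f = (1 - 51) - 33 = -50 - 33 = -83)
p(Y, P) = -83 - Y
p(-159, -97)/D = (-83 - 1*(-159))/150663 = (-83 + 159)*(1/150663) = 76*(1/150663) = 76/150663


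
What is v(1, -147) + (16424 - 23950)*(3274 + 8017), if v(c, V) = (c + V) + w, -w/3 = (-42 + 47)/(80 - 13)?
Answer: -5693406219/67 ≈ -8.4976e+7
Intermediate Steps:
w = -15/67 (w = -3*(-42 + 47)/(80 - 13) = -15/67 ≈ -0.22388)
v(c, V) = -15/67 + V + c (v(c, V) = (c + V) - 15/67 = (V + c) - 15/67 = -15/67 + V + c)
v(1, -147) + (16424 - 23950)*(3274 + 8017) = (-15/67 - 147 + 1) + (16424 - 23950)*(3274 + 8017) = -9797/67 - 7526*11291 = -9797/67 - 84976066 = -5693406219/67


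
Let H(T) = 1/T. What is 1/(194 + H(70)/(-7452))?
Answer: 521640/101198159 ≈ 0.0051546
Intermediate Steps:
1/(194 + H(70)/(-7452)) = 1/(194 + 1/(70*(-7452))) = 1/(194 + (1/70)*(-1/7452)) = 1/(194 - 1/521640) = 1/(101198159/521640) = 521640/101198159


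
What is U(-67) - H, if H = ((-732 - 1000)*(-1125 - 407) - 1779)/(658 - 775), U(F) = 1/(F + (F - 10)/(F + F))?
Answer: 2622475163/115713 ≈ 22664.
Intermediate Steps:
U(F) = 1/(F + (-10 + F)/(2*F)) (U(F) = 1/(F + (-10 + F)/((2*F))) = 1/(F + (-10 + F)*(1/(2*F))) = 1/(F + (-10 + F)/(2*F)))
H = -2651645/117 (H = (-1732*(-1532) - 1779)/(-117) = (2653424 - 1779)*(-1/117) = 2651645*(-1/117) = -2651645/117 ≈ -22664.)
U(-67) - H = 2*(-67)/(-10 - 67 + 2*(-67)²) - 1*(-2651645/117) = 2*(-67)/(-10 - 67 + 2*4489) + 2651645/117 = 2*(-67)/(-10 - 67 + 8978) + 2651645/117 = 2*(-67)/8901 + 2651645/117 = 2*(-67)*(1/8901) + 2651645/117 = -134/8901 + 2651645/117 = 2622475163/115713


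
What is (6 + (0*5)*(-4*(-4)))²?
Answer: 36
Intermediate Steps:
(6 + (0*5)*(-4*(-4)))² = (6 + 0*16)² = (6 + 0)² = 6² = 36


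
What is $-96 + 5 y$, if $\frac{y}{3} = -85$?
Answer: $-1371$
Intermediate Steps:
$y = -255$ ($y = 3 \left(-85\right) = -255$)
$-96 + 5 y = -96 + 5 \left(-255\right) = -96 - 1275 = -1371$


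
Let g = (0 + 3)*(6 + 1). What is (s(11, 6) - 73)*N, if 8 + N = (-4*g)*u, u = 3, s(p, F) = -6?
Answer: 20540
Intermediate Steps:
g = 21 (g = 3*7 = 21)
N = -260 (N = -8 - 4*21*3 = -8 - 84*3 = -8 - 252 = -260)
(s(11, 6) - 73)*N = (-6 - 73)*(-260) = -79*(-260) = 20540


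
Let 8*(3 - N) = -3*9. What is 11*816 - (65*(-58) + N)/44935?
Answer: 3226722589/359480 ≈ 8976.1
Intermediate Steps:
N = 51/8 (N = 3 - (-3)*9/8 = 3 - 1/8*(-27) = 3 + 27/8 = 51/8 ≈ 6.3750)
11*816 - (65*(-58) + N)/44935 = 11*816 - (65*(-58) + 51/8)/44935 = 8976 - (-3770 + 51/8)/44935 = 8976 - (-30109)/(8*44935) = 8976 - 1*(-30109/359480) = 8976 + 30109/359480 = 3226722589/359480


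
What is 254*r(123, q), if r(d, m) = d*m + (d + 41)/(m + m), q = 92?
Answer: 66113279/23 ≈ 2.8745e+6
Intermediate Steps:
r(d, m) = d*m + (41 + d)/(2*m) (r(d, m) = d*m + (41 + d)/((2*m)) = d*m + (41 + d)*(1/(2*m)) = d*m + (41 + d)/(2*m))
254*r(123, q) = 254*((½)*(41 + 123 + 2*123*92²)/92) = 254*((½)*(1/92)*(41 + 123 + 2*123*8464)) = 254*((½)*(1/92)*(41 + 123 + 2082144)) = 254*((½)*(1/92)*2082308) = 254*(520577/46) = 66113279/23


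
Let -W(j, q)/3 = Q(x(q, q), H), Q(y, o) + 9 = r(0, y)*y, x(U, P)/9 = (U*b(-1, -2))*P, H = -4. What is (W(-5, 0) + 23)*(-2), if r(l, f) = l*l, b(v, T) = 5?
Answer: -100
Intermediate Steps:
x(U, P) = 45*P*U (x(U, P) = 9*((U*5)*P) = 9*((5*U)*P) = 9*(5*P*U) = 45*P*U)
r(l, f) = l²
Q(y, o) = -9 (Q(y, o) = -9 + 0²*y = -9 + 0*y = -9 + 0 = -9)
W(j, q) = 27 (W(j, q) = -3*(-9) = 27)
(W(-5, 0) + 23)*(-2) = (27 + 23)*(-2) = 50*(-2) = -100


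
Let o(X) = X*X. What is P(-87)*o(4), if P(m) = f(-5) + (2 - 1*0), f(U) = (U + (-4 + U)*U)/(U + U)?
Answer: -32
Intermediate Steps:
f(U) = (U + U*(-4 + U))/(2*U) (f(U) = (U + U*(-4 + U))/((2*U)) = (U + U*(-4 + U))*(1/(2*U)) = (U + U*(-4 + U))/(2*U))
P(m) = -2 (P(m) = (-3/2 + (1/2)*(-5)) + (2 - 1*0) = (-3/2 - 5/2) + (2 + 0) = -4 + 2 = -2)
o(X) = X**2
P(-87)*o(4) = -2*4**2 = -2*16 = -32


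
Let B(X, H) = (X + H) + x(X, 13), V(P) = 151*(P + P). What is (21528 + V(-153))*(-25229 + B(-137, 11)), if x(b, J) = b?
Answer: 629091576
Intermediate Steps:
V(P) = 302*P (V(P) = 151*(2*P) = 302*P)
B(X, H) = H + 2*X (B(X, H) = (X + H) + X = (H + X) + X = H + 2*X)
(21528 + V(-153))*(-25229 + B(-137, 11)) = (21528 + 302*(-153))*(-25229 + (11 + 2*(-137))) = (21528 - 46206)*(-25229 + (11 - 274)) = -24678*(-25229 - 263) = -24678*(-25492) = 629091576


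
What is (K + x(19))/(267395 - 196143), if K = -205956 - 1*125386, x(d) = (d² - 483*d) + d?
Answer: -7237/1516 ≈ -4.7737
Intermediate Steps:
x(d) = d² - 482*d
K = -331342 (K = -205956 - 125386 = -331342)
(K + x(19))/(267395 - 196143) = (-331342 + 19*(-482 + 19))/(267395 - 196143) = (-331342 + 19*(-463))/71252 = (-331342 - 8797)*(1/71252) = -340139*1/71252 = -7237/1516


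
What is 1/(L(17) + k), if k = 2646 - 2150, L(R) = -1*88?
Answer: 1/408 ≈ 0.0024510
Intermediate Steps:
L(R) = -88
k = 496
1/(L(17) + k) = 1/(-88 + 496) = 1/408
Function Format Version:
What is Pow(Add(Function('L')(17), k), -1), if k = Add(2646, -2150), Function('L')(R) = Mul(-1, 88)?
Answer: Rational(1, 408) ≈ 0.0024510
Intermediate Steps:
Function('L')(R) = -88
k = 496
Pow(Add(Function('L')(17), k), -1) = Pow(Add(-88, 496), -1) = Pow(408, -1) = Rational(1, 408)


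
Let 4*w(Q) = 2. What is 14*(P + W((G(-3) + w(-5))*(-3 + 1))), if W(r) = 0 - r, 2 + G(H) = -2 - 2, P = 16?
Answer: 70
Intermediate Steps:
G(H) = -6 (G(H) = -2 + (-2 - 2) = -2 - 4 = -6)
w(Q) = 1/2 (w(Q) = (1/4)*2 = 1/2)
W(r) = -r
14*(P + W((G(-3) + w(-5))*(-3 + 1))) = 14*(16 - (-6 + 1/2)*(-3 + 1)) = 14*(16 - (-11)*(-2)/2) = 14*(16 - 1*11) = 14*(16 - 11) = 14*5 = 70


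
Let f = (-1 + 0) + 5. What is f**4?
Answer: 256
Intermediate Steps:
f = 4 (f = -1 + 5 = 4)
f**4 = 4**4 = 256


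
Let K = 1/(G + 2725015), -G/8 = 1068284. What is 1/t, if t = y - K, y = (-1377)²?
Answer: 5821257/11037854214154 ≈ 5.2739e-7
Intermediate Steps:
G = -8546272 (G = -8*1068284 = -8546272)
y = 1896129
K = -1/5821257 (K = 1/(-8546272 + 2725015) = 1/(-5821257) = -1/5821257 ≈ -1.7178e-7)
t = 11037854214154/5821257 (t = 1896129 - 1*(-1/5821257) = 1896129 + 1/5821257 = 11037854214154/5821257 ≈ 1.8961e+6)
1/t = 1/(11037854214154/5821257) = 5821257/11037854214154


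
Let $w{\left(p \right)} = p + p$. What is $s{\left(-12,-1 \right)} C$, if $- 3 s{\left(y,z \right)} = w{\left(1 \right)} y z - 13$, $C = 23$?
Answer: $- \frac{253}{3} \approx -84.333$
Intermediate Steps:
$w{\left(p \right)} = 2 p$
$s{\left(y,z \right)} = \frac{13}{3} - \frac{2 y z}{3}$ ($s{\left(y,z \right)} = - \frac{2 \cdot 1 y z - 13}{3} = - \frac{2 y z - 13}{3} = - \frac{-13 + 2 y z}{3} = \frac{13}{3} - \frac{2 y z}{3}$)
$s{\left(-12,-1 \right)} C = \left(\frac{13}{3} - \left(-8\right) \left(-1\right)\right) 23 = \left(\frac{13}{3} - 8\right) 23 = \left(- \frac{11}{3}\right) 23 = - \frac{253}{3}$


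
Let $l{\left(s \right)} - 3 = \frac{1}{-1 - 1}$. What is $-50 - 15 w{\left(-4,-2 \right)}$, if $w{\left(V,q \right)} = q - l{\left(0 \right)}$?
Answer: $\frac{35}{2} \approx 17.5$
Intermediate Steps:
$l{\left(s \right)} = \frac{5}{2}$ ($l{\left(s \right)} = 3 + \frac{1}{-1 - 1} = 3 + \frac{1}{-2} = 3 - \frac{1}{2} = \frac{5}{2}$)
$w{\left(V,q \right)} = - \frac{5}{2} + q$ ($w{\left(V,q \right)} = q - \frac{5}{2} = - \frac{5}{2} + q$)
$-50 - 15 w{\left(-4,-2 \right)} = -50 - 15 \left(- \frac{5}{2} - 2\right) = -50 - - \frac{135}{2} = -50 + \frac{135}{2} = \frac{35}{2}$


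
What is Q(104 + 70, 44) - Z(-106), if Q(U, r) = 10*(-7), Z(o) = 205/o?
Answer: -7215/106 ≈ -68.066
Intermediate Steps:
Q(U, r) = -70
Q(104 + 70, 44) - Z(-106) = -70 - 205/(-106) = -70 - 205*(-1)/106 = -70 - 1*(-205/106) = -70 + 205/106 = -7215/106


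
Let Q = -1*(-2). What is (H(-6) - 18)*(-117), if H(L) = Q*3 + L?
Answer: 2106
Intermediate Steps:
Q = 2
H(L) = 6 + L (H(L) = 2*3 + L = 6 + L)
(H(-6) - 18)*(-117) = ((6 - 6) - 18)*(-117) = (0 - 18)*(-117) = -18*(-117) = 2106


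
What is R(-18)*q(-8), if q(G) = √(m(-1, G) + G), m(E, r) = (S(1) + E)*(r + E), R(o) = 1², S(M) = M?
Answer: 2*I*√2 ≈ 2.8284*I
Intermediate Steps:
R(o) = 1
m(E, r) = (1 + E)*(E + r) (m(E, r) = (1 + E)*(r + E) = (1 + E)*(E + r))
q(G) = √G (q(G) = √((-1 + G + (-1)² - G) + G) = √((-1 + G + 1 - G) + G) = √(0 + G) = √G)
R(-18)*q(-8) = 1*√(-8) = 1*(2*I*√2) = 2*I*√2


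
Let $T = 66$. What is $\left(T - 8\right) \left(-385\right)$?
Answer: $-22330$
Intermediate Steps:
$\left(T - 8\right) \left(-385\right) = \left(66 - 8\right) \left(-385\right) = 58 \left(-385\right) = -22330$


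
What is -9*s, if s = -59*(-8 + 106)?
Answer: 52038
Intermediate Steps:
s = -5782 (s = -59*98 = -5782)
-9*s = -9*(-5782) = 52038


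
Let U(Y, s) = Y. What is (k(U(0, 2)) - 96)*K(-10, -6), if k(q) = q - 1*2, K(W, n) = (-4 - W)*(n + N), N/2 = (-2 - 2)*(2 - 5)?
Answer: -10584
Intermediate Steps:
N = 24 (N = 2*((-2 - 2)*(2 - 5)) = 2*(-4*(-3)) = 2*12 = 24)
K(W, n) = (-4 - W)*(24 + n) (K(W, n) = (-4 - W)*(n + 24) = (-4 - W)*(24 + n))
k(q) = -2 + q (k(q) = q - 2 = -2 + q)
(k(U(0, 2)) - 96)*K(-10, -6) = ((-2 + 0) - 96)*(-96 - 24*(-10) - 4*(-6) - 1*(-10)*(-6)) = (-2 - 96)*(-96 + 240 + 24 - 60) = -98*108 = -10584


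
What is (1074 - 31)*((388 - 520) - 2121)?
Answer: -2349879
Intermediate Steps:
(1074 - 31)*((388 - 520) - 2121) = 1043*(-132 - 2121) = 1043*(-2253) = -2349879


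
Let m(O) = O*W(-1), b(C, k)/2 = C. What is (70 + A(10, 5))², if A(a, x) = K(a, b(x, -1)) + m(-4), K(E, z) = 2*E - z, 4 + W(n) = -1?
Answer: 10000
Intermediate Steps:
W(n) = -5 (W(n) = -4 - 1 = -5)
b(C, k) = 2*C
m(O) = -5*O (m(O) = O*(-5) = -5*O)
K(E, z) = -z + 2*E
A(a, x) = 20 - 2*x + 2*a (A(a, x) = (-2*x + 2*a) - 5*(-4) = (-2*x + 2*a) + 20 = 20 - 2*x + 2*a)
(70 + A(10, 5))² = (70 + (20 - 2*5 + 2*10))² = (70 + (20 - 10 + 20))² = (70 + 30)² = 100² = 10000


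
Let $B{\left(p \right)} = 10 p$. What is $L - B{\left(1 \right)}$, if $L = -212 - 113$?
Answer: $-335$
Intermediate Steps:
$L = -325$
$L - B{\left(1 \right)} = -325 - 10 \cdot 1 = -325 - 10 = -335$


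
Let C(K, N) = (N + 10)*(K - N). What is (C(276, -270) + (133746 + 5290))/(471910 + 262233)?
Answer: -2924/734143 ≈ -0.0039829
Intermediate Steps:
C(K, N) = (10 + N)*(K - N)
(C(276, -270) + (133746 + 5290))/(471910 + 262233) = ((-1*(-270)**2 - 10*(-270) + 10*276 + 276*(-270)) + (133746 + 5290))/(471910 + 262233) = ((-1*72900 + 2700 + 2760 - 74520) + 139036)/734143 = ((-72900 + 2700 + 2760 - 74520) + 139036)*(1/734143) = (-141960 + 139036)*(1/734143) = -2924*1/734143 = -2924/734143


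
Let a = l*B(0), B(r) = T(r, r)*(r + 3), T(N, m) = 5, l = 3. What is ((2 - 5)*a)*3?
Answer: -405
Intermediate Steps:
B(r) = 15 + 5*r (B(r) = 5*(r + 3) = 5*(3 + r) = 15 + 5*r)
a = 45 (a = 3*(15 + 5*0) = 3*(15 + 0) = 3*15 = 45)
((2 - 5)*a)*3 = ((2 - 5)*45)*3 = -3*45*3 = -135*3 = -405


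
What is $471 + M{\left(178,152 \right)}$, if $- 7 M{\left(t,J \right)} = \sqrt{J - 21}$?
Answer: $471 - \frac{\sqrt{131}}{7} \approx 469.36$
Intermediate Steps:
$M{\left(t,J \right)} = - \frac{\sqrt{-21 + J}}{7}$ ($M{\left(t,J \right)} = - \frac{\sqrt{J - 21}}{7} = - \frac{\sqrt{-21 + J}}{7}$)
$471 + M{\left(178,152 \right)} = 471 - \frac{\sqrt{-21 + 152}}{7} = 471 - \frac{\sqrt{131}}{7}$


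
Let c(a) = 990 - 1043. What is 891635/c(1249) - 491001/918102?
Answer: -272879299941/16219802 ≈ -16824.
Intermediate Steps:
c(a) = -53
891635/c(1249) - 491001/918102 = 891635/(-53) - 491001/918102 = 891635*(-1/53) - 491001*1/918102 = -891635/53 - 163667/306034 = -272879299941/16219802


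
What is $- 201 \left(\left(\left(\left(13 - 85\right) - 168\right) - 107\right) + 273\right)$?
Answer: $14874$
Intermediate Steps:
$- 201 \left(\left(\left(\left(13 - 85\right) - 168\right) - 107\right) + 273\right) = - 201 \left(\left(\left(-72 - 168\right) - 107\right) + 273\right) = - 201 \left(\left(-240 - 107\right) + 273\right) = - 201 \left(-347 + 273\right) = \left(-201\right) \left(-74\right) = 14874$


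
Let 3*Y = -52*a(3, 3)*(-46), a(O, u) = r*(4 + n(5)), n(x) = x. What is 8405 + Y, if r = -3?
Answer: -13123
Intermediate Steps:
a(O, u) = -27 (a(O, u) = -3*(4 + 5) = -3*9 = -27)
Y = -21528 (Y = (-52*(-27)*(-46))/3 = (1404*(-46))/3 = (1/3)*(-64584) = -21528)
8405 + Y = 8405 - 21528 = -13123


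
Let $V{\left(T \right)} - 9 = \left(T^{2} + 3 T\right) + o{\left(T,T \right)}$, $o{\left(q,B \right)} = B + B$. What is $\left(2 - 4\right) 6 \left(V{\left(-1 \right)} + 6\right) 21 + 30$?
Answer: $-2742$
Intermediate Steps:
$o{\left(q,B \right)} = 2 B$
$V{\left(T \right)} = 9 + T^{2} + 5 T$ ($V{\left(T \right)} = 9 + \left(\left(T^{2} + 3 T\right) + 2 T\right) = 9 + \left(T^{2} + 5 T\right) = 9 + T^{2} + 5 T$)
$\left(2 - 4\right) 6 \left(V{\left(-1 \right)} + 6\right) 21 + 30 = \left(2 - 4\right) 6 \left(\left(9 + \left(-1\right)^{2} + 5 \left(-1\right)\right) + 6\right) 21 + 30 = \left(-2\right) 6 \left(\left(9 + 1 - 5\right) + 6\right) 21 + 30 = - 12 \left(5 + 6\right) 21 + 30 = \left(-12\right) 11 \cdot 21 + 30 = \left(-132\right) 21 + 30 = -2772 + 30 = -2742$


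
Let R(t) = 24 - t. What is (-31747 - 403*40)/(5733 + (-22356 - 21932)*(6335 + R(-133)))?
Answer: 47867/287511963 ≈ 0.00016649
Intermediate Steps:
(-31747 - 403*40)/(5733 + (-22356 - 21932)*(6335 + R(-133))) = (-31747 - 403*40)/(5733 + (-22356 - 21932)*(6335 + (24 - 1*(-133)))) = (-31747 - 16120)/(5733 - 44288*(6335 + (24 + 133))) = -47867/(5733 - 44288*(6335 + 157)) = -47867/(5733 - 44288*6492) = -47867/(5733 - 287517696) = -47867/(-287511963) = -47867*(-1/287511963) = 47867/287511963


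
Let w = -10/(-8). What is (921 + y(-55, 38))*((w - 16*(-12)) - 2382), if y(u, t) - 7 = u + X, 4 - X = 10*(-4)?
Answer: -8028335/4 ≈ -2.0071e+6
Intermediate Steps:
w = 5/4 (w = -10*(-⅛) = 5/4 ≈ 1.2500)
X = 44 (X = 4 - 10*(-4) = 4 - 1*(-40) = 4 + 40 = 44)
y(u, t) = 51 + u (y(u, t) = 7 + (u + 44) = 7 + (44 + u) = 51 + u)
(921 + y(-55, 38))*((w - 16*(-12)) - 2382) = (921 + (51 - 55))*((5/4 - 16*(-12)) - 2382) = (921 - 4)*((5/4 + 192) - 2382) = 917*(773/4 - 2382) = 917*(-8755/4) = -8028335/4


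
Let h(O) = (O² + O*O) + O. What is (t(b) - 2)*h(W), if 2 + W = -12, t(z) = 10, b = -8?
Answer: 3024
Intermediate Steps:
W = -14 (W = -2 - 12 = -14)
h(O) = O + 2*O² (h(O) = (O² + O²) + O = 2*O² + O = O + 2*O²)
(t(b) - 2)*h(W) = (10 - 2)*(-14*(1 + 2*(-14))) = 8*(-14*(1 - 28)) = 8*(-14*(-27)) = 8*378 = 3024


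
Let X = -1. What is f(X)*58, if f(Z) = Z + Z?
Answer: -116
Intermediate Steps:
f(Z) = 2*Z
f(X)*58 = (2*(-1))*58 = -2*58 = -116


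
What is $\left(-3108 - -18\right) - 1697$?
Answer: $-4787$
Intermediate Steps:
$\left(-3108 - -18\right) - 1697 = \left(-3108 + 18\right) - 1697 = -3090 - 1697 = -4787$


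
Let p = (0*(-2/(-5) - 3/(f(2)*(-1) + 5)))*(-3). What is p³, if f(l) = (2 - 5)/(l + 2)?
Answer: 0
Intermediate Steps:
f(l) = -3/(2 + l)
p = 0 (p = (0*(-2/(-5) - 3/(-3/(2 + 2)*(-1) + 5)))*(-3) = (0*(-2*(-⅕) - 3/(-3/4*(-1) + 5)))*(-3) = (0*(⅖ - 3/(-3*¼*(-1) + 5)))*(-3) = (0*(⅖ - 3/(-¾*(-1) + 5)))*(-3) = (0*(⅖ - 3/(¾ + 5)))*(-3) = (0*(⅖ - 3/23/4))*(-3) = (0*(⅖ - 3*4/23))*(-3) = (0*(⅖ - 12/23))*(-3) = (0*(-14/115))*(-3) = 0*(-3) = 0)
p³ = 0³ = 0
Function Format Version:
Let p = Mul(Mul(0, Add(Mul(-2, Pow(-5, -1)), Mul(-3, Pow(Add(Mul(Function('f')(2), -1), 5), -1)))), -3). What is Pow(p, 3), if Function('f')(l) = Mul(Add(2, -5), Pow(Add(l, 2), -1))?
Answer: 0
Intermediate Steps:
Function('f')(l) = Mul(-3, Pow(Add(2, l), -1))
p = 0 (p = Mul(Mul(0, Add(Mul(-2, Pow(-5, -1)), Mul(-3, Pow(Add(Mul(Mul(-3, Pow(Add(2, 2), -1)), -1), 5), -1)))), -3) = Mul(Mul(0, Add(Mul(-2, Rational(-1, 5)), Mul(-3, Pow(Add(Mul(Mul(-3, Pow(4, -1)), -1), 5), -1)))), -3) = Mul(Mul(0, Add(Rational(2, 5), Mul(-3, Pow(Add(Mul(Mul(-3, Rational(1, 4)), -1), 5), -1)))), -3) = Mul(Mul(0, Add(Rational(2, 5), Mul(-3, Pow(Add(Mul(Rational(-3, 4), -1), 5), -1)))), -3) = Mul(Mul(0, Add(Rational(2, 5), Mul(-3, Pow(Add(Rational(3, 4), 5), -1)))), -3) = Mul(Mul(0, Add(Rational(2, 5), Mul(-3, Pow(Rational(23, 4), -1)))), -3) = Mul(Mul(0, Add(Rational(2, 5), Mul(-3, Rational(4, 23)))), -3) = Mul(Mul(0, Add(Rational(2, 5), Rational(-12, 23))), -3) = Mul(Mul(0, Rational(-14, 115)), -3) = Mul(0, -3) = 0)
Pow(p, 3) = Pow(0, 3) = 0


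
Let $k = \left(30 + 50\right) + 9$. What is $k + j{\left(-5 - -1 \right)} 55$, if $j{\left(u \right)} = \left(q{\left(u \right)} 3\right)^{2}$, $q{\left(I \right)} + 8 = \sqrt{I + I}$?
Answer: $27809 - 15840 i \sqrt{2} \approx 27809.0 - 22401.0 i$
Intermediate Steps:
$k = 89$ ($k = 80 + 9 = 89$)
$q{\left(I \right)} = -8 + \sqrt{2} \sqrt{I}$ ($q{\left(I \right)} = -8 + \sqrt{I + I} = -8 + \sqrt{2 I} = -8 + \sqrt{2} \sqrt{I}$)
$j{\left(u \right)} = \left(-24 + 3 \sqrt{2} \sqrt{u}\right)^{2}$ ($j{\left(u \right)} = \left(\left(-8 + \sqrt{2} \sqrt{u}\right) 3\right)^{2} = \left(-24 + 3 \sqrt{2} \sqrt{u}\right)^{2}$)
$k + j{\left(-5 - -1 \right)} 55 = 89 + 9 \left(-8 + \sqrt{2} \sqrt{-5 - -1}\right)^{2} \cdot 55 = 89 + 9 \left(-8 + \sqrt{2} \sqrt{-5 + 1}\right)^{2} \cdot 55 = 89 + 9 \left(-8 + \sqrt{2} \sqrt{-4}\right)^{2} \cdot 55 = 89 + 9 \left(-8 + \sqrt{2} \cdot 2 i\right)^{2} \cdot 55 = 89 + 9 \left(-8 + 2 i \sqrt{2}\right)^{2} \cdot 55 = 89 + 495 \left(-8 + 2 i \sqrt{2}\right)^{2}$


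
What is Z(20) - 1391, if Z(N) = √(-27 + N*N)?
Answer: -1391 + √373 ≈ -1371.7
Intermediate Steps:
Z(N) = √(-27 + N²)
Z(20) - 1391 = √(-27 + 20²) - 1391 = √(-27 + 400) - 1391 = √373 - 1391 = -1391 + √373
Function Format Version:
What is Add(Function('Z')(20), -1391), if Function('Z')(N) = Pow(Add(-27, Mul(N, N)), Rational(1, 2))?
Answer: Add(-1391, Pow(373, Rational(1, 2))) ≈ -1371.7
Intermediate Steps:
Function('Z')(N) = Pow(Add(-27, Pow(N, 2)), Rational(1, 2))
Add(Function('Z')(20), -1391) = Add(Pow(Add(-27, Pow(20, 2)), Rational(1, 2)), -1391) = Add(Pow(Add(-27, 400), Rational(1, 2)), -1391) = Add(Pow(373, Rational(1, 2)), -1391) = Add(-1391, Pow(373, Rational(1, 2)))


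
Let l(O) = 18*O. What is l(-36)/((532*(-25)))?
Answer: 162/3325 ≈ 0.048722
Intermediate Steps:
l(-36)/((532*(-25))) = (18*(-36))/((532*(-25))) = -648/(-13300) = -648*(-1/13300) = 162/3325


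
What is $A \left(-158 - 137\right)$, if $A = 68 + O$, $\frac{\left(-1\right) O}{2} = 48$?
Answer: $8260$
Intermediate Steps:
$O = -96$ ($O = \left(-2\right) 48 = -96$)
$A = -28$ ($A = 68 - 96 = -28$)
$A \left(-158 - 137\right) = - 28 \left(-158 - 137\right) = \left(-28\right) \left(-295\right) = 8260$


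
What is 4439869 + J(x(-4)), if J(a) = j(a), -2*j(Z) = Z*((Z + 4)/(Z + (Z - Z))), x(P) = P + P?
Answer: 4439871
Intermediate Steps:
x(P) = 2*P
j(Z) = -2 - Z/2 (j(Z) = -Z*(Z + 4)/(Z + (Z - Z))/2 = -Z*(4 + Z)/(Z + 0)/2 = -Z*(4 + Z)/Z/2 = -(4 + Z)/2 = -2 - Z/2)
J(a) = -2 - a/2
4439869 + J(x(-4)) = 4439869 + (-2 - (-4)) = 4439869 + (-2 - 1/2*(-8)) = 4439869 + (-2 + 4) = 4439869 + 2 = 4439871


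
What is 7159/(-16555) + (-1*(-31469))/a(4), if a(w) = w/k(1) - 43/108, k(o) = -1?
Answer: -11253616877/1572725 ≈ -7155.5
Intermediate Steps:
a(w) = -43/108 - w (a(w) = w/(-1) - 43/108 = w*(-1) - 43*1/108 = -w - 43/108 = -43/108 - w)
7159/(-16555) + (-1*(-31469))/a(4) = 7159/(-16555) + (-1*(-31469))/(-43/108 - 1*4) = 7159*(-1/16555) + 31469/(-43/108 - 4) = -7159/16555 + 31469/(-475/108) = -7159/16555 + 31469*(-108/475) = -7159/16555 - 3398652/475 = -11253616877/1572725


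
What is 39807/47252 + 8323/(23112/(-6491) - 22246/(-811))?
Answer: 1037649236127737/2968723943204 ≈ 349.53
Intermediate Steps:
39807/47252 + 8323/(23112/(-6491) - 22246/(-811)) = 39807*(1/47252) + 8323/(23112*(-1/6491) - 22246*(-1/811)) = 39807/47252 + 8323/(-23112/6491 + 22246/811) = 39807/47252 + 8323/(125654954/5264201) = 39807/47252 + 8323*(5264201/125654954) = 39807/47252 + 43813944923/125654954 = 1037649236127737/2968723943204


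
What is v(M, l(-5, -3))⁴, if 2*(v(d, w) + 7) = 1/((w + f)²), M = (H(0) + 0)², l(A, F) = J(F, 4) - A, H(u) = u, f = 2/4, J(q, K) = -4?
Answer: 13845841/6561 ≈ 2110.3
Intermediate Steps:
f = ½ (f = 2*(¼) = ½ ≈ 0.50000)
l(A, F) = -4 - A
M = 0 (M = (0 + 0)² = 0² = 0)
v(d, w) = -7 + 1/(2*(½ + w)²) (v(d, w) = -7 + 1/(2*((w + ½)²)) = -7 + 1/(2*((½ + w)²)) = -7 + 1/(2*(½ + w)²))
v(M, l(-5, -3))⁴ = (-7 + 2/(1 + 2*(-4 - 1*(-5)))²)⁴ = (-7 + 2/(1 + 2*(-4 + 5))²)⁴ = (-7 + 2/(1 + 2*1)²)⁴ = (-7 + 2/(1 + 2)²)⁴ = (-7 + 2/3²)⁴ = (-7 + 2*(⅑))⁴ = (-7 + 2/9)⁴ = (-61/9)⁴ = 13845841/6561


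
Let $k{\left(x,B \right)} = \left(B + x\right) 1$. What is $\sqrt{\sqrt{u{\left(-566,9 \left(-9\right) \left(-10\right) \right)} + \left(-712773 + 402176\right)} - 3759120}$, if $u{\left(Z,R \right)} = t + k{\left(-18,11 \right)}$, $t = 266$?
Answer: $\sqrt{-3759120 + 3 i \sqrt{34482}} \approx 0.14 + 1938.8 i$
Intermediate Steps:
$k{\left(x,B \right)} = B + x$
$u{\left(Z,R \right)} = 259$ ($u{\left(Z,R \right)} = 266 + \left(11 - 18\right) = 266 - 7 = 259$)
$\sqrt{\sqrt{u{\left(-566,9 \left(-9\right) \left(-10\right) \right)} + \left(-712773 + 402176\right)} - 3759120} = \sqrt{\sqrt{259 + \left(-712773 + 402176\right)} - 3759120} = \sqrt{\sqrt{259 - 310597} - 3759120} = \sqrt{\sqrt{-310338} - 3759120} = \sqrt{3 i \sqrt{34482} - 3759120} = \sqrt{-3759120 + 3 i \sqrt{34482}}$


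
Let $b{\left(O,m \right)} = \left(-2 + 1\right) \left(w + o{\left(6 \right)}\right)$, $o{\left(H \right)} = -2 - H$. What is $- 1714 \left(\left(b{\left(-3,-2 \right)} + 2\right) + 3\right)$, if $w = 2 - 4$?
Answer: $-25710$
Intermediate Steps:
$w = -2$
$b{\left(O,m \right)} = 10$ ($b{\left(O,m \right)} = \left(-2 + 1\right) \left(-2 - 8\right) = - (-2 - 8) = \left(-1\right) \left(-10\right) = 10$)
$- 1714 \left(\left(b{\left(-3,-2 \right)} + 2\right) + 3\right) = - 1714 \left(\left(10 + 2\right) + 3\right) = - 1714 \left(12 + 3\right) = \left(-1714\right) 15 = -25710$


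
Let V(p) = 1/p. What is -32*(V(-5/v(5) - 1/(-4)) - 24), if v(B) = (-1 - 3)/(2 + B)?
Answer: 6880/9 ≈ 764.44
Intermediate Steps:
v(B) = -4/(2 + B)
-32*(V(-5/v(5) - 1/(-4)) - 24) = -32*(1/(-5/((-4/(2 + 5))) - 1/(-4)) - 24) = -32*(1/(-5/((-4/7)) - 1*(-¼)) - 24) = -32*(1/(-5/((-4*⅐)) + ¼) - 24) = -32*(1/(-5/(-4/7) + ¼) - 24) = -32*(1/(-5*(-7/4) + ¼) - 24) = -32*(1/(35/4 + ¼) - 24) = -32*(1/9 - 24) = -32*(⅑ - 24) = -32*(-215/9) = 6880/9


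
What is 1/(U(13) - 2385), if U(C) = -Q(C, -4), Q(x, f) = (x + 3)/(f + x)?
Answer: -9/21481 ≈ -0.00041898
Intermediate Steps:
Q(x, f) = (3 + x)/(f + x)
U(C) = -(3 + C)/(-4 + C)
1/(U(13) - 2385) = 1/((-3 - 1*13)/(-4 + 13) - 2385) = 1/((-3 - 13)/9 - 2385) = 1/((⅑)*(-16) - 2385) = 1/(-16/9 - 2385) = 1/(-21481/9) = -9/21481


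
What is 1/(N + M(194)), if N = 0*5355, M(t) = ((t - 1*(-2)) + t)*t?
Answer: 1/75660 ≈ 1.3217e-5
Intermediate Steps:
M(t) = t*(2 + 2*t) (M(t) = ((t + 2) + t)*t = ((2 + t) + t)*t = (2 + 2*t)*t = t*(2 + 2*t))
N = 0
1/(N + M(194)) = 1/(0 + 2*194*(1 + 194)) = 1/(0 + 2*194*195) = 1/(0 + 75660) = 1/75660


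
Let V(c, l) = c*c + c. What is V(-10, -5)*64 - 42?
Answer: 5718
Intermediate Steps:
V(c, l) = c + c**2 (V(c, l) = c**2 + c = c + c**2)
V(-10, -5)*64 - 42 = -10*(1 - 10)*64 - 42 = -10*(-9)*64 - 42 = 90*64 - 42 = 5760 - 42 = 5718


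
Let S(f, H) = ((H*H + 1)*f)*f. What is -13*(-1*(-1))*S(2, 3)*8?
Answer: -4160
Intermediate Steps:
S(f, H) = f²*(1 + H²) (S(f, H) = ((H² + 1)*f)*f = ((1 + H²)*f)*f = (f*(1 + H²))*f = f²*(1 + H²))
-13*(-1*(-1))*S(2, 3)*8 = -13*(-1*(-1))*2²*(1 + 3²)*8 = -13*4*(1 + 9)*8 = -13*4*10*8 = -13*40*8 = -520*8 = -4160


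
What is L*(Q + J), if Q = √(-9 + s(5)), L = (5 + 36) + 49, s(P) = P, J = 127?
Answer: 11430 + 180*I ≈ 11430.0 + 180.0*I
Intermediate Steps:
L = 90 (L = 41 + 49 = 90)
Q = 2*I (Q = √(-9 + 5) = √(-4) = 2*I ≈ 2.0*I)
L*(Q + J) = 90*(2*I + 127) = 90*(127 + 2*I) = 11430 + 180*I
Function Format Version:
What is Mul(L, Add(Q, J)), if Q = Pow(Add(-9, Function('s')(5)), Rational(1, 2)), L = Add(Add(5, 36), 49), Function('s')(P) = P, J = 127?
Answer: Add(11430, Mul(180, I)) ≈ Add(11430., Mul(180.00, I))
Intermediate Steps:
L = 90 (L = Add(41, 49) = 90)
Q = Mul(2, I) (Q = Pow(Add(-9, 5), Rational(1, 2)) = Pow(-4, Rational(1, 2)) = Mul(2, I) ≈ Mul(2.0000, I))
Mul(L, Add(Q, J)) = Mul(90, Add(Mul(2, I), 127)) = Mul(90, Add(127, Mul(2, I))) = Add(11430, Mul(180, I))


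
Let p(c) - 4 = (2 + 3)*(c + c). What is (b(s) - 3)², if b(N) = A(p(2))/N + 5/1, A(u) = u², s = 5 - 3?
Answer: 84100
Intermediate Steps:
p(c) = 4 + 10*c (p(c) = 4 + (2 + 3)*(c + c) = 4 + 5*(2*c) = 4 + 10*c)
s = 2
b(N) = 5 + 576/N (b(N) = (4 + 10*2)²/N + 5/1 = (4 + 20)²/N + 5*1 = 24²/N + 5 = 576/N + 5 = 5 + 576/N)
(b(s) - 3)² = ((5 + 576/2) - 3)² = ((5 + 576*(½)) - 3)² = ((5 + 288) - 3)² = (293 - 3)² = 290² = 84100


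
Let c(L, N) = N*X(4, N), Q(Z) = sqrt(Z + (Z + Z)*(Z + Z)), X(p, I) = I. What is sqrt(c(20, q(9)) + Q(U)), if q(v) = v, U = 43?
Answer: sqrt(81 + sqrt(7439)) ≈ 12.932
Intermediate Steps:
Q(Z) = sqrt(Z + 4*Z**2) (Q(Z) = sqrt(Z + (2*Z)*(2*Z)) = sqrt(Z + 4*Z**2))
c(L, N) = N**2 (c(L, N) = N*N = N**2)
sqrt(c(20, q(9)) + Q(U)) = sqrt(9**2 + sqrt(43*(1 + 4*43))) = sqrt(81 + sqrt(43*(1 + 172))) = sqrt(81 + sqrt(43*173)) = sqrt(81 + sqrt(7439))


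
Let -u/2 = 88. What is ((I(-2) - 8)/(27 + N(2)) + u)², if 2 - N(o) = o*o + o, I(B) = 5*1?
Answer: 16410601/529 ≈ 31022.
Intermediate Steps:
u = -176 (u = -2*88 = -176)
I(B) = 5
N(o) = 2 - o - o² (N(o) = 2 - (o*o + o) = 2 - (o² + o) = 2 - (o + o²) = 2 + (-o - o²) = 2 - o - o²)
((I(-2) - 8)/(27 + N(2)) + u)² = ((5 - 8)/(27 + (2 - 1*2 - 1*2²)) - 176)² = (-3/(27 + (2 - 2 - 1*4)) - 176)² = (-3/(27 + (2 - 2 - 4)) - 176)² = (-3/(27 - 4) - 176)² = (-3/23 - 176)² = (-4051/23)² = 16410601/529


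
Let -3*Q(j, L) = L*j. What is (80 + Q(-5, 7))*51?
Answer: 4675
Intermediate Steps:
Q(j, L) = -L*j/3
(80 + Q(-5, 7))*51 = (80 - ⅓*7*(-5))*51 = (80 + 35/3)*51 = (275/3)*51 = 4675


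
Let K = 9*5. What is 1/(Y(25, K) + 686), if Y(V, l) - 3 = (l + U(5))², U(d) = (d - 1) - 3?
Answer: 1/2805 ≈ 0.00035651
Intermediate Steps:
K = 45
U(d) = -4 + d (U(d) = (-1 + d) - 3 = -4 + d)
Y(V, l) = 3 + (1 + l)² (Y(V, l) = 3 + (l + (-4 + 5))² = 3 + (l + 1)² = 3 + (1 + l)²)
1/(Y(25, K) + 686) = 1/((3 + (1 + 45)²) + 686) = 1/((3 + 46²) + 686) = 1/((3 + 2116) + 686) = 1/(2119 + 686) = 1/2805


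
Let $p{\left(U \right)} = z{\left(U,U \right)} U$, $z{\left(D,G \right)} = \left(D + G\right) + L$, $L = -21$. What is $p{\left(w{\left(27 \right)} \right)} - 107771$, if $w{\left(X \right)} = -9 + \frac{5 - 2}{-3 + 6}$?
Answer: $-107475$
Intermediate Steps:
$w{\left(X \right)} = -8$ ($w{\left(X \right)} = -9 + \frac{3}{3} = -9 + 3 \cdot \frac{1}{3} = -9 + 1 = -8$)
$z{\left(D,G \right)} = -21 + D + G$ ($z{\left(D,G \right)} = \left(D + G\right) - 21 = -21 + D + G$)
$p{\left(U \right)} = U \left(-21 + 2 U\right)$ ($p{\left(U \right)} = \left(-21 + U + U\right) U = \left(-21 + 2 U\right) U = U \left(-21 + 2 U\right)$)
$p{\left(w{\left(27 \right)} \right)} - 107771 = - 8 \left(-21 + 2 \left(-8\right)\right) - 107771 = - 8 \left(-21 - 16\right) - 107771 = \left(-8\right) \left(-37\right) - 107771 = 296 - 107771 = -107475$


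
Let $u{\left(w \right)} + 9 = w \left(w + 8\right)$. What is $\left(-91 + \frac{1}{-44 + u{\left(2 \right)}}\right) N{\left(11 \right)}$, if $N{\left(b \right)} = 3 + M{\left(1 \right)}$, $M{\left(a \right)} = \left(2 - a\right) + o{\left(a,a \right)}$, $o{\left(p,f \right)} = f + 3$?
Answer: $- \frac{24032}{33} \approx -728.24$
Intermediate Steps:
$o{\left(p,f \right)} = 3 + f$
$u{\left(w \right)} = -9 + w \left(8 + w\right)$ ($u{\left(w \right)} = -9 + w \left(w + 8\right) = -9 + w \left(8 + w\right)$)
$M{\left(a \right)} = 5$ ($M{\left(a \right)} = \left(2 - a\right) + \left(3 + a\right) = 5$)
$N{\left(b \right)} = 8$ ($N{\left(b \right)} = 3 + 5 = 8$)
$\left(-91 + \frac{1}{-44 + u{\left(2 \right)}}\right) N{\left(11 \right)} = \left(-91 + \frac{1}{-44 + \left(-9 + 2^{2} + 8 \cdot 2\right)}\right) 8 = \left(-91 + \frac{1}{-44 + \left(-9 + 4 + 16\right)}\right) 8 = \left(-91 + \frac{1}{-44 + 11}\right) 8 = \left(-91 + \frac{1}{-33}\right) 8 = \left(-91 - \frac{1}{33}\right) 8 = \left(- \frac{3004}{33}\right) 8 = - \frac{24032}{33}$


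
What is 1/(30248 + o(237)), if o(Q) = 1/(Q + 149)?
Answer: 386/11675729 ≈ 3.3060e-5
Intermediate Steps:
o(Q) = 1/(149 + Q)
1/(30248 + o(237)) = 1/(30248 + 1/(149 + 237)) = 1/(30248 + 1/386) = 1/(11675729/386) = 386/11675729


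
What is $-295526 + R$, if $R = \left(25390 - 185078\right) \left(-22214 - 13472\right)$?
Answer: $5698330442$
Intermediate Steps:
$R = 5698625968$ ($R = \left(-159688\right) \left(-35686\right) = 5698625968$)
$-295526 + R = -295526 + 5698625968 = 5698330442$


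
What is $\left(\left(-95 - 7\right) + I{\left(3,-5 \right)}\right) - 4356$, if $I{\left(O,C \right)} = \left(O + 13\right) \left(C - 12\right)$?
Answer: $-4730$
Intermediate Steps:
$I{\left(O,C \right)} = \left(-12 + C\right) \left(13 + O\right)$ ($I{\left(O,C \right)} = \left(13 + O\right) \left(-12 + C\right) = \left(-12 + C\right) \left(13 + O\right)$)
$\left(\left(-95 - 7\right) + I{\left(3,-5 \right)}\right) - 4356 = \left(\left(-95 - 7\right) - 272\right) - 4356 = \left(-102 - 272\right) - 4356 = -374 - 4356 = -4730$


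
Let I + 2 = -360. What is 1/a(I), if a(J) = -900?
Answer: -1/900 ≈ -0.0011111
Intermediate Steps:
I = -362 (I = -2 - 360 = -362)
1/a(I) = 1/(-900) = -1/900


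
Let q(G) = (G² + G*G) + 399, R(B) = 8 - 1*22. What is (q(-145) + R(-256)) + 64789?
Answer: 107224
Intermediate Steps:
R(B) = -14 (R(B) = 8 - 22 = -14)
q(G) = 399 + 2*G² (q(G) = (G² + G²) + 399 = 2*G² + 399 = 399 + 2*G²)
(q(-145) + R(-256)) + 64789 = ((399 + 2*(-145)²) - 14) + 64789 = ((399 + 2*21025) - 14) + 64789 = ((399 + 42050) - 14) + 64789 = (42449 - 14) + 64789 = 42435 + 64789 = 107224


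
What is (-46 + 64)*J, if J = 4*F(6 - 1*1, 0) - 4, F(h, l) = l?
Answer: -72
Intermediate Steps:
J = -4 (J = 4*0 - 4 = 0 - 4 = -4)
(-46 + 64)*J = (-46 + 64)*(-4) = 18*(-4) = -72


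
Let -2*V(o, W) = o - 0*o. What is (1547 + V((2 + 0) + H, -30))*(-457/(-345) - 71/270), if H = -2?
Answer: 10199371/6210 ≈ 1642.4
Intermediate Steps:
V(o, W) = -o/2 (V(o, W) = -(o - 0*o)/2 = -(o - 1*0)/2 = -(o + 0)/2 = -o/2)
(1547 + V((2 + 0) + H, -30))*(-457/(-345) - 71/270) = (1547 - ((2 + 0) - 2)/2)*(-457/(-345) - 71/270) = (1547 - (2 - 2)/2)*(-457*(-1/345) - 71*1/270) = (1547 - ½*0)*(457/345 - 71/270) = (1547 + 0)*(6593/6210) = 1547*(6593/6210) = 10199371/6210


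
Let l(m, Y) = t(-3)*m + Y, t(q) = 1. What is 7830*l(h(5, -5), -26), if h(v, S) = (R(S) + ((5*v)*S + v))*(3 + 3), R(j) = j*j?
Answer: -4666680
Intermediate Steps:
R(j) = j²
h(v, S) = 6*v + 6*S² + 30*S*v (h(v, S) = (S² + ((5*v)*S + v))*(3 + 3) = (S² + (5*S*v + v))*6 = (S² + (v + 5*S*v))*6 = (v + S² + 5*S*v)*6 = 6*v + 6*S² + 30*S*v)
l(m, Y) = Y + m (l(m, Y) = 1*m + Y = m + Y = Y + m)
7830*l(h(5, -5), -26) = 7830*(-26 + (6*5 + 6*(-5)² + 30*(-5)*5)) = 7830*(-26 + (30 + 6*25 - 750)) = 7830*(-26 + (30 + 150 - 750)) = 7830*(-26 - 570) = 7830*(-596) = -4666680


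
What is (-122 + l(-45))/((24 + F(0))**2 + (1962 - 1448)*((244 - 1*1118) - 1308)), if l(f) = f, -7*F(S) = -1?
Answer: 8183/54927291 ≈ 0.00014898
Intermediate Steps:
F(S) = 1/7 (F(S) = -1/7*(-1) = 1/7)
(-122 + l(-45))/((24 + F(0))**2 + (1962 - 1448)*((244 - 1*1118) - 1308)) = (-122 - 45)/((24 + 1/7)**2 + (1962 - 1448)*((244 - 1*1118) - 1308)) = -167/((169/7)**2 + 514*((244 - 1118) - 1308)) = -167/(28561/49 + 514*(-874 - 1308)) = -167/(28561/49 + 514*(-2182)) = -167/(28561/49 - 1121548) = -167/(-54927291/49) = -167*(-49/54927291) = 8183/54927291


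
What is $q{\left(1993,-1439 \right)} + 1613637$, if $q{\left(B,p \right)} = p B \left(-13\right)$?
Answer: $38896688$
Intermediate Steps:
$q{\left(B,p \right)} = - 13 B p$ ($q{\left(B,p \right)} = B p \left(-13\right) = - 13 B p$)
$q{\left(1993,-1439 \right)} + 1613637 = \left(-13\right) 1993 \left(-1439\right) + 1613637 = 37283051 + 1613637 = 38896688$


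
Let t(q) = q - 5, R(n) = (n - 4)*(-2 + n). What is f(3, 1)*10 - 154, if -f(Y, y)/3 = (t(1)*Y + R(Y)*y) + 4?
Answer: 116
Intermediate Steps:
R(n) = (-4 + n)*(-2 + n)
t(q) = -5 + q
f(Y, y) = -12 + 12*Y - 3*y*(8 + Y² - 6*Y) (f(Y, y) = -3*(((-5 + 1)*Y + (8 + Y² - 6*Y)*y) + 4) = -3*((-4*Y + y*(8 + Y² - 6*Y)) + 4) = -3*(4 - 4*Y + y*(8 + Y² - 6*Y)) = -12 + 12*Y - 3*y*(8 + Y² - 6*Y))
f(3, 1)*10 - 154 = (-12 + 12*3 - 3*1*(8 + 3² - 6*3))*10 - 154 = (-12 + 36 - 3*1*(8 + 9 - 18))*10 - 154 = (-12 + 36 - 3*1*(-1))*10 - 154 = (-12 + 36 + 3)*10 - 154 = 27*10 - 154 = 270 - 154 = 116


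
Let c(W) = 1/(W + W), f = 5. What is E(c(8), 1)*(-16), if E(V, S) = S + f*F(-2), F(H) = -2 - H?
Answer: -16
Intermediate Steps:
c(W) = 1/(2*W)
E(V, S) = S (E(V, S) = S + 5*(-2 - 1*(-2)) = S + 5*(-2 + 2) = S + 5*0 = S + 0 = S)
E(c(8), 1)*(-16) = 1*(-16) = -16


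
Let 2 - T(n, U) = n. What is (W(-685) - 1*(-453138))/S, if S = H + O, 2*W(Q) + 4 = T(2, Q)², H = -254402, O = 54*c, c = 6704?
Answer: 226568/53807 ≈ 4.2108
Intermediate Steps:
O = 362016 (O = 54*6704 = 362016)
T(n, U) = 2 - n
W(Q) = -2 (W(Q) = -2 + (2 - 1*2)²/2 = -2 + (2 - 2)²/2 = -2 + (½)*0² = -2 + (½)*0 = -2 + 0 = -2)
S = 107614 (S = -254402 + 362016 = 107614)
(W(-685) - 1*(-453138))/S = (-2 - 1*(-453138))/107614 = (-2 + 453138)*(1/107614) = 453136*(1/107614) = 226568/53807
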